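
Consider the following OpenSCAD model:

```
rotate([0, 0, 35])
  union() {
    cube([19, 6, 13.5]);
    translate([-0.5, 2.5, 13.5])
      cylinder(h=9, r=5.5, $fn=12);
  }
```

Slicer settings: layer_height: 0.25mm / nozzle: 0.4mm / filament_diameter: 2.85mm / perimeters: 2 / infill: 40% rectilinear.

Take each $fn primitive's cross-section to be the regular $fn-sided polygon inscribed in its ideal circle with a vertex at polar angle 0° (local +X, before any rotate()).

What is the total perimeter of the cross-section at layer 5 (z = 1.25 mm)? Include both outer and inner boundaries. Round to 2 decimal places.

At z = 1.25 mm: the cube (footprint 19×6) is included at this height (perimeter 50.00 mm); the cylinder at (-0.5, 2.5) is absent (z outside [13.5, 22.5]); Taking the union: only the 19×6 cube is present, so the union is just that shape — boundary = 50.00 mm; (whole slice rotated 35° about Z — lengths, areas and connectivity unchanged). Overall, the cross-section is a single solid region. Total boundary length (outer) = 50.00 mm.

50.00 mm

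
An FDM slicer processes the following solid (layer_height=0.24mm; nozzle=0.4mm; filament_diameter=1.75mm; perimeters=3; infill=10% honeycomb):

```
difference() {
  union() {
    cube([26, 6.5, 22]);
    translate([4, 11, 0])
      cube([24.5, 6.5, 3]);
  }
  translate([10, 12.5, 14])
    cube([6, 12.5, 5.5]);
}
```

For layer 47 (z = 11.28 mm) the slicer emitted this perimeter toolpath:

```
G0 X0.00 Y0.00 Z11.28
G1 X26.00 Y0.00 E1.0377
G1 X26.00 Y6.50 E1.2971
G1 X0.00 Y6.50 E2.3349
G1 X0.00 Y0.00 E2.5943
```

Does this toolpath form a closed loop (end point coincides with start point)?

Start point (G0): (0.00, 0.00). End point (last G1): the path returns to the start — closed.

yes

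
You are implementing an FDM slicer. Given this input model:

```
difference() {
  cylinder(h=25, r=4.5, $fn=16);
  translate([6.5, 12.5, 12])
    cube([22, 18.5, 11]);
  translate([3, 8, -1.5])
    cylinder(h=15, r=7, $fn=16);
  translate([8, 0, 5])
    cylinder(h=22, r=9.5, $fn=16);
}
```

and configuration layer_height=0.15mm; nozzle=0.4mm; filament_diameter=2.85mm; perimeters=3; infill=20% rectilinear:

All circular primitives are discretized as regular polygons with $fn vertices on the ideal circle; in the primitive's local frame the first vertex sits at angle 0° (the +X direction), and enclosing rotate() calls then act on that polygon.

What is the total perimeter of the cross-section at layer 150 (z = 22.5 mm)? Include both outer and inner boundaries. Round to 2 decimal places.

22.96 mm

At z = 22.5 mm: the r=4.5 cylinder gives a regular 16-gon of circumradius 4.5 (constant along its height) (perimeter = 2·16·4.500·sin(180°/16) = 28.09 mm); the cube at (6.5, 12.5) is present — its section is the full 22×18.5 rectangle (perimeter 81.00 mm); the cylinder at (3, 8) is not intersected at this z (z outside [-1.5, 13.5]); the r=9.5 cylinder at (8, 0) gives a regular 16-gon of circumradius 9.5 (constant along its height) (perimeter = 2·16·9.500·sin(180°/16) = 59.31 mm); After the difference (first − rest): starting from the r=4.5 cylinder, the 22×18.5 cube at (6.5, 12.5) misses the remaining region (no effect); the r=9.5 cylinder at (8, 0) partially overlaps it — only the 40.11 mm² overlap (of its 276.30 mm²) is removed, clipping the outline — boundary = 22.96 mm. Overall, the cross-section is a single solid region. Total boundary length (outer) = 22.96 mm.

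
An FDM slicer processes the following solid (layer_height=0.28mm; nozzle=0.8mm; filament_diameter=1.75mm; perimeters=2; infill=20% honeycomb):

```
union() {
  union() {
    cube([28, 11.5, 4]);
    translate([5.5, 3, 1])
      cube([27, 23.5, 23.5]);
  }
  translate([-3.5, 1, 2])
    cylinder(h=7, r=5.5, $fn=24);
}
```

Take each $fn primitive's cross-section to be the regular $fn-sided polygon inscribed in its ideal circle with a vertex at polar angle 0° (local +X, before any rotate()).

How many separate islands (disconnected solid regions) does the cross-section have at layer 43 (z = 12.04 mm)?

1

At z = 12.04 mm: the cube does not reach this height (z outside [0, 4]); the 27×23.5 cube at (5.5, 3) contributes its full rectangle; Merging all regions: only the 27×23.5 cube at (5.5, 3) is present, so the union is just that shape — 1 connected region; the cylinder at (-3.5, 1) does not reach this height (z outside [2, 9]); Combining (union): only that combined region is present, so the union is just that shape — 1 connected region. Overall, the cross-section is a single solid region. Island count = 1.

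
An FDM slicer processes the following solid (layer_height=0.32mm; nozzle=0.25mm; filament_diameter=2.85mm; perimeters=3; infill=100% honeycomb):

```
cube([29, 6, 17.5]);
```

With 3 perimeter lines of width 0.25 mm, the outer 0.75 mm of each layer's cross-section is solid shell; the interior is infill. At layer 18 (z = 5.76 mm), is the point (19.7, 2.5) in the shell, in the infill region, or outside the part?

infill

At z = 5.76 mm: the cube (footprint 29×6) is included at this height. Overall, the cross-section is a single solid region. The nearest boundary edge runs (0.00, 0.00)→(29.00, 0.00); distance from the point to it = 2.50 mm. The point is inside the cross-section and 2.50 mm from the nearest boundary — more than the 0.75 mm shell width (3 × 0.25), so it's in the infill interior.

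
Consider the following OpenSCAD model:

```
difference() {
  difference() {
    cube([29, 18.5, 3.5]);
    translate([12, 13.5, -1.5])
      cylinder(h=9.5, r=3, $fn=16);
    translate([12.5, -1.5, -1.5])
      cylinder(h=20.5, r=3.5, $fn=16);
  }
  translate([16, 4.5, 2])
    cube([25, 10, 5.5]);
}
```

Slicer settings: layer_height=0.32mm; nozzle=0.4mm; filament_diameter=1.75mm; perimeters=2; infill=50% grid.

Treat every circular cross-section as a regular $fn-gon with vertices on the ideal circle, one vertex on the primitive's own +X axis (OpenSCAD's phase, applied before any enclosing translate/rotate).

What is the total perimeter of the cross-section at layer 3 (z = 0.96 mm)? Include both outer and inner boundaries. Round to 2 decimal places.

115.28 mm

At z = 0.96 mm: the cube (footprint 29×18.5) is included at this height (perimeter 95.00 mm); the cylinder at (12, 13.5): section is a regular 16-gon, circumradius r=3 (perimeter = 2·16·3.000·sin(180°/16) = 18.73 mm); the r=3.5 cylinder at (12.5, -1.5) contributes a regular 16-gon of circumradius 3.5 (perimeter = 2·16·3.500·sin(180°/16) = 21.85 mm); Subtracting the remaining from the first: starting from the 29×18.5 cube, the r=3 cylinder at (12, 13.5) lies wholly inside it (removes its full 27.55 mm² and its 18.73 mm outline becomes a hole wall); the r=3.5 cylinder at (12.5, -1.5) partially overlaps it — only the 8.71 mm² overlap (of its 37.50 mm²) is removed, clipping the outline — boundary (outer + 1 inner loop) = 115.28 mm; the cube at (16, 4.5) is absent (z outside [2, 7.5]); Taking the first minus the rest: none of the subtracted shapes is present at this height, so the result so far is unchanged — boundary (outer + 1 inner loop) = 115.28 mm. Overall, the cross-section is one region with 1 hole. Total boundary length (outer + inner) = 115.28 mm.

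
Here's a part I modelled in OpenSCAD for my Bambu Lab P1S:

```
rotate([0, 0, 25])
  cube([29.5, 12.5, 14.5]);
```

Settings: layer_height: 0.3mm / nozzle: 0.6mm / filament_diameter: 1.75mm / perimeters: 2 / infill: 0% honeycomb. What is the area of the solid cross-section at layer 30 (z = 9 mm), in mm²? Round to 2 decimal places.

368.75 mm²

At z = 9 mm: the cube is present — its section is the full 29.5×12.5 rectangle (area 368.75 mm²); (rotated 25° about Z; rotation is an isometry so areas/perimeters/island counts are preserved). Overall, the cross-section is a single solid region. Net area = 368.75 mm².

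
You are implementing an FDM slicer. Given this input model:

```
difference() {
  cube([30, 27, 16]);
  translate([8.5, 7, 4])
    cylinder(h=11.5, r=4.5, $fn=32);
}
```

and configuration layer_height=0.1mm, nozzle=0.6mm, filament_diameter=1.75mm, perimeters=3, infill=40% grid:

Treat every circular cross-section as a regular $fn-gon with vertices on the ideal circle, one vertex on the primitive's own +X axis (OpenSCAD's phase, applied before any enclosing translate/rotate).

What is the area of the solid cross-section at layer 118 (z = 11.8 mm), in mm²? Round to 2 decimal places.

At z = 11.8 mm: the 30×27 cube contributes its full rectangle (area 810.00 mm²); the r=4.5 cylinder at (8.5, 7) contributes a regular 32-gon of circumradius 4.5 (area = (32/2)·4.500²·sin(360°/32) = 63.21 mm²); Subtracting the remaining from the first: starting from the 30×27 cube (810.00 mm²), the r=4.5 cylinder at (8.5, 7) lies wholly inside it (removes its full 63.21 mm² and its 28.23 mm outline becomes a hole wall) — area = 746.79 mm². Overall, the cross-section is one region with 1 hole. Net area = 746.79 mm².

746.79 mm²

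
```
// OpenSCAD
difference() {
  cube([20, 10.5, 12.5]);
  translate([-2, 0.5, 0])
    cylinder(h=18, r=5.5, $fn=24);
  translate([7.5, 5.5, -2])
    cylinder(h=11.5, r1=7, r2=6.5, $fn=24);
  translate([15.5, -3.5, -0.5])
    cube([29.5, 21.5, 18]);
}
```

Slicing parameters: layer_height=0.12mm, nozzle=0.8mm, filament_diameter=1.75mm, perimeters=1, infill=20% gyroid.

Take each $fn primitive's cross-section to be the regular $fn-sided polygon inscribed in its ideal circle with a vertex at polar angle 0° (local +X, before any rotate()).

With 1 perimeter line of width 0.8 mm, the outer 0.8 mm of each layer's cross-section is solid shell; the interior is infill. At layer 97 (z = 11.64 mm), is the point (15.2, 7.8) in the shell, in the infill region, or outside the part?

At z = 11.64 mm: the cube (footprint 20×10.5) is included at this height; the r=5.5 cylinder at (-2, 0.5) gives a regular 24-gon of circumradius 5.5 (constant along its height); the cone at (7.5, 5.5) is absent (z outside [-2, 9.5]); the cube at (15.5, -3.5) is present — its section is the full 29.5×21.5 rectangle; Taking the first minus the rest: starting from the 20×10.5 cube, the r=5.5 cylinder at (-2, 0.5) partially overlaps it — only the 14.53 mm² overlap (of its 93.95 mm²) is removed, clipping the outline; the 29.5×21.5 cube at (15.5, -3.5) partially overlaps it — only the 47.25 mm² overlap (of its 634.25 mm²) is removed, clipping the outline — 1 connected region. Overall, the cross-section is a single solid region. The nearest boundary edge runs (15.50, 10.50)→(15.50, 0.00); distance from the point to it = 0.30 mm. The point is inside the cross-section, 0.30 mm from the nearest boundary — within the 0.8 mm shell band (1 × 0.8).

shell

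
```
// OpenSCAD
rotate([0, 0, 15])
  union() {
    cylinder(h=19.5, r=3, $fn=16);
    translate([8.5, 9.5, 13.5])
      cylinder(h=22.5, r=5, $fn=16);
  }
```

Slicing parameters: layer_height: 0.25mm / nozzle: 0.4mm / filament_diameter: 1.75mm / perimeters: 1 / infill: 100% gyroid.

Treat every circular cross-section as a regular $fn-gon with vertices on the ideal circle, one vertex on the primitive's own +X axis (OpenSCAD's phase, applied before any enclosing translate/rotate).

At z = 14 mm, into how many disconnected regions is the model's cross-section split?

2

At z = 14 mm: the r=3 cylinder gives a regular 16-gon of circumradius 3 (constant along its height); the cylinder at (8.5, 9.5): section is a regular 16-gon, circumradius r=5; Merging all regions: the 2 present regions are separate (no shared area or edge), so areas and boundary lengths simply add and each stays a separate island — 2 connected regions; (whole slice rotated 15° about Z — lengths, areas and connectivity unchanged). The result has 2 disconnected regions.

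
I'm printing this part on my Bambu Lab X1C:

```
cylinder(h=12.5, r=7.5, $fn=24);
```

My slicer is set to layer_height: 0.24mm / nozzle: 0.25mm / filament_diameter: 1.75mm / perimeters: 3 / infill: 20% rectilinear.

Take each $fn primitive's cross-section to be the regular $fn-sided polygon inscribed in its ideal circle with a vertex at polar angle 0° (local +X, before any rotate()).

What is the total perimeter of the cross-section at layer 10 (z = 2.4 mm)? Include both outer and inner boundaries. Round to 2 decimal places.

At z = 2.4 mm: the r=7.5 cylinder contributes a regular 24-gon of circumradius 7.5 (perimeter = 2·24·7.500·sin(180°/24) = 46.99 mm). Overall, the cross-section is a single solid region. Total boundary length (outer) = 46.99 mm.

46.99 mm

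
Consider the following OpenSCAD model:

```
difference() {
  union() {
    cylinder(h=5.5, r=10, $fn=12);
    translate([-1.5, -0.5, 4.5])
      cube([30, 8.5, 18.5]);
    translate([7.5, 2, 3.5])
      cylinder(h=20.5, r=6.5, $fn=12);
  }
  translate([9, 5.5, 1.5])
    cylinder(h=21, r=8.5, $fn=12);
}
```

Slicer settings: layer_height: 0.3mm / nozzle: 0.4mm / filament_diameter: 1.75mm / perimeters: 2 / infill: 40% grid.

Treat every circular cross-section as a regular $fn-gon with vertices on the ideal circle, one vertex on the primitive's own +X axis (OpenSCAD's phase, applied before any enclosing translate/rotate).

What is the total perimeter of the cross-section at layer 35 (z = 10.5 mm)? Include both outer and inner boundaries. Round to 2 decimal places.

90.01 mm

At z = 10.5 mm: the cylinder does not reach this height (z outside [0, 5.5]); the cube at (-1.5, -0.5) is present — its section is the full 30×8.5 rectangle (perimeter 77.00 mm); the cylinder at (7.5, 2): section is a regular 12-gon, circumradius r=6.5 (perimeter = 2·12·6.500·sin(180°/12) = 40.38 mm); Combining (union): the regions partially overlap (shared area 93.27 mm²), so the edge portions inside another operand are dropped and the merged outline is re-measured after clipping — boundary = 80.48 mm; the cylinder at (9, 5.5): section is a regular 12-gon, circumradius r=8.5 (perimeter = 2·12·8.500·sin(180°/12) = 52.80 mm); Taking the first minus the rest: starting from the result so far, the r=8.5 cylinder at (9, 5.5) partially overlaps it — only the 148.83 mm² overlap (of its 216.75 mm²) is removed, clipping the outline — boundary = 90.01 mm. Overall, the cross-section has 2 separate islands. Total boundary length (outer) = 90.01 mm.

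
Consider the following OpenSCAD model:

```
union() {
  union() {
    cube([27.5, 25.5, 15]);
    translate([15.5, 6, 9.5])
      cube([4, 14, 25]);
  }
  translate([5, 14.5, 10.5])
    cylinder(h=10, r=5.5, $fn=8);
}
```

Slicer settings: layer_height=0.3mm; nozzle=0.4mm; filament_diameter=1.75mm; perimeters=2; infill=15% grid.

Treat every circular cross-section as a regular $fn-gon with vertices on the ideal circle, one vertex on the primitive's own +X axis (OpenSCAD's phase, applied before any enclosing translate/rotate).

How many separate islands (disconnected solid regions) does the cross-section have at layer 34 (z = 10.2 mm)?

1

At z = 10.2 mm: the cube (footprint 27.5×25.5) is included at this height; the cube at (15.5, 6) is present — its section is the full 4×14 rectangle; Taking the union: the 4×14 cube at (15.5, 6) lies entirely inside the 27.5×25.5 cube, so the union is just the 27.5×25.5 cube — 1 connected region; the cylinder at (5, 14.5) does not reach this height (z outside [10.5, 20.5]); Merging all regions: only the result so far is present, so the union is just that shape — 1 connected region. Overall, the cross-section is a single solid region. Island count = 1.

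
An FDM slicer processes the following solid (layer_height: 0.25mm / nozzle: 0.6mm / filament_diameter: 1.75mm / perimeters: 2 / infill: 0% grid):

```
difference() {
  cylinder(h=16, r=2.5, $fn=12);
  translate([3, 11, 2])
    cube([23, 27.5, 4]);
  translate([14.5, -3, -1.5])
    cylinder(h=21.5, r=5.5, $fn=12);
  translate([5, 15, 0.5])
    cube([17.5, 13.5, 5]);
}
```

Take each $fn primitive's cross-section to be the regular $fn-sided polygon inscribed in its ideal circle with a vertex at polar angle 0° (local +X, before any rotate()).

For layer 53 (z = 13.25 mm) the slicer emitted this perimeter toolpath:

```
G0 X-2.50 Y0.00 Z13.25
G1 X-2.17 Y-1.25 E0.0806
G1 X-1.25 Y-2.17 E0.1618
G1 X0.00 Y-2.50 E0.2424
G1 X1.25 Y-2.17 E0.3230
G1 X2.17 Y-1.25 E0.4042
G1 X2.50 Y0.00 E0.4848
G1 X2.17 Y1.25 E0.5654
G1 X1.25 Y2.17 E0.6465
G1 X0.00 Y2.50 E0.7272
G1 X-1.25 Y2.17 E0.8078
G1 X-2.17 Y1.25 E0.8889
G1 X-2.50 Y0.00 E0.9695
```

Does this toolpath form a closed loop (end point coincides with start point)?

yes

Start point (G0): (-2.50, 0.00). End point (last G1): the path returns to the start — closed.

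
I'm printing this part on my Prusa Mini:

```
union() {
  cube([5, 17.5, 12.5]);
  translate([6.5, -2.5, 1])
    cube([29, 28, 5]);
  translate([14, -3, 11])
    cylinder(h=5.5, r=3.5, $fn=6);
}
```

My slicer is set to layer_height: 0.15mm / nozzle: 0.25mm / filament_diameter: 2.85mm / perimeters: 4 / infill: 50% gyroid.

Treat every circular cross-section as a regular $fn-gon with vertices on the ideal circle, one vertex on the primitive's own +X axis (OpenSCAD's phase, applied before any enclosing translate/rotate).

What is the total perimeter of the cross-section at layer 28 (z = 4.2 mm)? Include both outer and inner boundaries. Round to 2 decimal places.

159.00 mm

At z = 4.2 mm: the 5×17.5 cube contributes its full rectangle (perimeter 45.00 mm); the cube at (6.5, -2.5) (footprint 29×28) is included at this height (perimeter 114.00 mm); the cylinder at (14, -3) does not reach this height (z outside [11, 16.5]); Taking the union: the 2 present regions are separate (no shared area or edge), so areas and boundary lengths simply add and each stays a separate island — boundary = 159.00 mm. Overall, the cross-section has 2 separate islands. Total boundary length (outer) = 159.00 mm.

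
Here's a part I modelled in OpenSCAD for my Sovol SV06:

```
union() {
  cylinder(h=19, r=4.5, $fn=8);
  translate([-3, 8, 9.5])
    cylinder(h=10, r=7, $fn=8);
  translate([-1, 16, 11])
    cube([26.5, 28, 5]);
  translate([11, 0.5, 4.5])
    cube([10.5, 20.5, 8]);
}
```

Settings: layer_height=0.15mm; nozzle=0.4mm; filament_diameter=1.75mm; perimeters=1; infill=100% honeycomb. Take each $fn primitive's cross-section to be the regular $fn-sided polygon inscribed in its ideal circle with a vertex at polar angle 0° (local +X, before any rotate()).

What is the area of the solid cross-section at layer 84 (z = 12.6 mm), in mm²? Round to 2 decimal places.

927.02 mm²

At z = 12.6 mm: the cylinder: section is a regular 8-gon, circumradius r=4.5 (area = (8/2)·4.500²·sin(360°/8) = 57.28 mm²); the r=7 cylinder at (-3, 8) contributes a regular 8-gon of circumradius 7 (area = (8/2)·7.000²·sin(360°/8) = 138.59 mm²); the 26.5×28 cube at (-1, 16) contributes its full rectangle (area 742.00 mm²); the cube at (11, 0.5) is not intersected at this z (z outside [4.5, 12.5]); Combining (union): the regions partially overlap — summed areas 937.87 mm² minus the doubly-counted overlap 10.85 mm² gives 927.02 mm² — area = 927.02 mm². Overall, the cross-section has 2 separate islands. Net area = 927.02 mm².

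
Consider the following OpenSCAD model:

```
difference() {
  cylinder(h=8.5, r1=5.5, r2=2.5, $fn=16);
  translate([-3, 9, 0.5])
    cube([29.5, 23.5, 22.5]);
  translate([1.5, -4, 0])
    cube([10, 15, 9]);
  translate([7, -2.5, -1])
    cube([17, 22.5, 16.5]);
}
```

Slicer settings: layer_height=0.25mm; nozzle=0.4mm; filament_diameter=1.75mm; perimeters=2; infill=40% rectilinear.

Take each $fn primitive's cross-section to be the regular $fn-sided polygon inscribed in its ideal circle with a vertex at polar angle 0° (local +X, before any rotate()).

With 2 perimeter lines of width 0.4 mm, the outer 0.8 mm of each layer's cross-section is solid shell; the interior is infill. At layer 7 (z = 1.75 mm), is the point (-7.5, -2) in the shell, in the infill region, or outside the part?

outside

At z = 1.75 mm: the cone (r1=5.5→r2=2.5) has section circumradius 4.882 here — a regular 16-gon; the cube at (-3, 9) is present — its section is the full 29.5×23.5 rectangle; the 10×15 cube at (1.5, -4) contributes its full rectangle; the 17×22.5 cube at (7, -2.5) contributes its full rectangle; After the difference (first − rest): starting from the cone, the 29.5×23.5 cube at (-3, 9) misses the remaining region (no effect); the 10×15 cube at (1.5, -4) partially overlaps it — only the 21.89 mm² overlap (of its 150.00 mm²) is removed, clipping the outline; the 17×22.5 cube at (7, -2.5) misses the remaining region (no effect) — 1 connected region. Overall, the cross-section is a single solid region. The nearest boundary edge runs (-4.51, -1.87)→(-4.88, 0.00); distance from the point to it = 2.96 mm. The point is not inside any of the regions above, so it lies outside the cross-section (2.96 mm from the nearest boundary).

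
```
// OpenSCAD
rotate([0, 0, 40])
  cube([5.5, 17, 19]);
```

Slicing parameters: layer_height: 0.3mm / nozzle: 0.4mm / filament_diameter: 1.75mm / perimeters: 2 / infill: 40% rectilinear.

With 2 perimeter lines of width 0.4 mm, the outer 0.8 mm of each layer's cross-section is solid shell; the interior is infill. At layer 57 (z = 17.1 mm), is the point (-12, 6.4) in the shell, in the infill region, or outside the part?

At z = 17.1 mm: the 5.5×17 cube contributes its full rectangle; (whole slice rotated 40° about Z — lengths, areas and connectivity unchanged). Overall, the cross-section is a single solid region. Undo the 40° rotation: the query point maps to (-5.079, 12.616) in the un-rotated model frame. The nearest boundary edge runs (0.00, 17.00)→(0.00, 0.00); distance from the point to it = 5.08 mm. The point is not inside any of the regions above, so it lies outside the cross-section (5.08 mm from the nearest boundary).

outside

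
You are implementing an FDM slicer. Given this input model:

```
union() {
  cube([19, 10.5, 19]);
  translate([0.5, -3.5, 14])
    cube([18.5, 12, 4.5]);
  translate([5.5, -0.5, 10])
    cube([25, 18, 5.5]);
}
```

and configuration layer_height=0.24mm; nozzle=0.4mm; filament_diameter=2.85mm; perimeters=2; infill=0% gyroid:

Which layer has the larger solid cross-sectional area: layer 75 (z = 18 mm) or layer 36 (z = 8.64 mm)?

Layer 75 (z = 18): the cube is present — its section is the full 19×10.5 rectangle (area 199.50 mm²); the cube at (0.5, -3.5) (footprint 18.5×12) is included at this height (area 222.00 mm²); the cube at (5.5, -0.5) is absent (z outside [10, 15.5]); Taking the union: the regions partially overlap — summed areas 421.50 mm² minus the doubly-counted overlap 157.25 mm² gives 264.25 mm² — area = 264.25 mm². So its area = 264.25 mm². Layer 36 (z = 8.64): the cube is present — its section is the full 19×10.5 rectangle (area 199.50 mm²); the cube at (0.5, -3.5) does not reach this height (z outside [14, 18.5]); the cube at (5.5, -0.5) does not reach this height (z outside [10, 15.5]); Combining (union): only the 19×10.5 cube is present, so the union is just that shape — area = 199.50 mm². So its area = 199.50 mm². Layer 75 is larger (264.25 vs 199.50 mm²).

layer 75 (z = 18 mm)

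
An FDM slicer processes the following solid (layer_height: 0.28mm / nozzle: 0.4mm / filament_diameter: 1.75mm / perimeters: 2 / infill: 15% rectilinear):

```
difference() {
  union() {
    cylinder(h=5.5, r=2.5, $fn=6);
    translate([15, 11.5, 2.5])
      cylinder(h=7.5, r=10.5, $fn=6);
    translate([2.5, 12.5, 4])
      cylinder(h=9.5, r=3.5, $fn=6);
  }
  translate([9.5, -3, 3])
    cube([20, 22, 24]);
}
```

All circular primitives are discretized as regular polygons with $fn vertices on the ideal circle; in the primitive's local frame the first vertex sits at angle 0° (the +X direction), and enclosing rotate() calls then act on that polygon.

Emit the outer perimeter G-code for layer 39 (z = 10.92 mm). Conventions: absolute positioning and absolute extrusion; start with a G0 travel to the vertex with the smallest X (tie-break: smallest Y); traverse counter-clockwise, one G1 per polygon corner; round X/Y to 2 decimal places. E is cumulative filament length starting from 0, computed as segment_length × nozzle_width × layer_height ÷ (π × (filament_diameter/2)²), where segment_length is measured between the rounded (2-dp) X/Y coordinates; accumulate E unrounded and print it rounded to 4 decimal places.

At z = 10.92 mm: the cylinder does not reach this height (z outside [0, 5.5]); the cylinder at (15, 11.5) is not intersected at this z (z outside [2.5, 10]); the cylinder at (2.5, 12.5): section is a regular 6-gon, circumradius r=3.5; Taking the union: only the r=3.5 cylinder at (2.5, 12.5) is present, so the union is just that shape — 1 connected region; the cube at (9.5, -3) is present — its section is the full 20×22 rectangle; After the difference (first − rest): starting from the result so far, the 20×22 cube at (9.5, -3) misses the remaining region (no effect) — 1 connected region. The outline is a single polygon with 6 vertices. Extrusion per mm of travel: 0.4 × 0.28 / (π × 0.875²) = 0.046564. Accumulating E over each segment gives final E = 0.9777.

G0 X-1.00 Y12.50 Z10.92
G1 X0.75 Y9.47 E0.1629
G1 X4.25 Y9.47 E0.3259
G1 X6.00 Y12.50 E0.4888
G1 X4.25 Y15.53 E0.6518
G1 X0.75 Y15.53 E0.8147
G1 X-1.00 Y12.50 E0.9777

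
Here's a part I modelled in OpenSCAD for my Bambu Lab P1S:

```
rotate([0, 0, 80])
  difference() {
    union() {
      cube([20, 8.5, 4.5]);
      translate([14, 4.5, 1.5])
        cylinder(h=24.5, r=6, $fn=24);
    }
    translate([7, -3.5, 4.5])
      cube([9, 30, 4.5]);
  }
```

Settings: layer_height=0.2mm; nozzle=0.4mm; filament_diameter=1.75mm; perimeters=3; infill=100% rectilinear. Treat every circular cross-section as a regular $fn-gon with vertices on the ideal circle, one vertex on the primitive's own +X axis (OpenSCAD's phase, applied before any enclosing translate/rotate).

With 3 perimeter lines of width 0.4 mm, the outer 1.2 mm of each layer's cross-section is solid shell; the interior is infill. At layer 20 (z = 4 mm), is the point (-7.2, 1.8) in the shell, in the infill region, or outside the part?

At z = 4 mm: the cube (footprint 20×8.5) is included at this height; the cylinder at (14, 4.5): section is a regular 24-gon, circumradius r=6; Merging all regions: the regions partially overlap (shared area 91.90 mm²), so overlapping operands fuse into one piece — 1 connected region; the cube at (7, -3.5) is not intersected at this z (z outside [4.5, 9]); Subtracting the remaining from the first: none of the subtracted shapes is present at this height, so the result so far is unchanged — 1 connected region; (rotated 80° about Z; rotation is an isometry so areas/perimeters/island counts are preserved). Overall, the cross-section is a single solid region. Undo the 80° rotation: the query point maps to (0.522, 7.403) in the un-rotated model frame. The nearest boundary edge runs (0.00, 0.00)→(0.00, 8.50); distance from the point to it = 0.52 mm. The point is inside the cross-section, 0.52 mm from the nearest boundary — within the 1.2 mm shell band (3 × 0.4).

shell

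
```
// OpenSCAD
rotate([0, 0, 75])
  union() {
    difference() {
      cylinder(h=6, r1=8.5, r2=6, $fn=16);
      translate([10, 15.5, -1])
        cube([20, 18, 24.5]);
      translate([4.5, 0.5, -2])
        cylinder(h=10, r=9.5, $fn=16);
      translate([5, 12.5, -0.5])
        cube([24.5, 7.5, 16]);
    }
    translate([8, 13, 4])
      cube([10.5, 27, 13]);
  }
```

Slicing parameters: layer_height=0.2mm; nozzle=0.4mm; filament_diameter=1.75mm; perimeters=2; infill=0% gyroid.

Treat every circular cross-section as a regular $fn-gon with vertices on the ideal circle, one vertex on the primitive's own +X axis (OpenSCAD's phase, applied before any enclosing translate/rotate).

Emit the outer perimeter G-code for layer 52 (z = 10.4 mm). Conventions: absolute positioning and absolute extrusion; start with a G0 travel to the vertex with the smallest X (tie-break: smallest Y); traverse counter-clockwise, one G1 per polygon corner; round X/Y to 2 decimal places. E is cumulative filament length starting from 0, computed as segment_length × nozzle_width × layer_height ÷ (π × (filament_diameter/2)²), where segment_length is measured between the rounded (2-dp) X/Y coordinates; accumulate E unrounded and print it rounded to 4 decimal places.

G0 X-36.57 Y18.08 Z10.40
G1 X-10.49 Y11.09 E0.8980
G1 X-7.77 Y21.23 E1.2472
G1 X-33.85 Y28.22 E2.1453
G1 X-36.57 Y18.08 E2.4944

At z = 10.4 mm: the cone is not intersected at this z (z outside [0, 6]); the 20×18 cube at (10, 15.5) contributes its full rectangle; the cylinder at (4.5, 0.5) is absent (z outside [-2, 8]); the cube at (5, 12.5) is present — its section is the full 24.5×7.5 rectangle; Subtracting the remaining from the first: the first operand is absent here, so nothing remains; the cube at (8, 13) (footprint 10.5×27) is included at this height; Taking the union: only the 10.5×27 cube at (8, 13) is present, so the union is just that shape — 1 connected region; (rotated 75° about Z; rotation is an isometry so areas/perimeters/island counts are preserved). The outline is a single polygon with 4 vertices. Extrusion per mm of travel: 0.4 × 0.2 / (π × 0.875²) = 0.033260. Accumulating E over each segment gives final E = 2.4944.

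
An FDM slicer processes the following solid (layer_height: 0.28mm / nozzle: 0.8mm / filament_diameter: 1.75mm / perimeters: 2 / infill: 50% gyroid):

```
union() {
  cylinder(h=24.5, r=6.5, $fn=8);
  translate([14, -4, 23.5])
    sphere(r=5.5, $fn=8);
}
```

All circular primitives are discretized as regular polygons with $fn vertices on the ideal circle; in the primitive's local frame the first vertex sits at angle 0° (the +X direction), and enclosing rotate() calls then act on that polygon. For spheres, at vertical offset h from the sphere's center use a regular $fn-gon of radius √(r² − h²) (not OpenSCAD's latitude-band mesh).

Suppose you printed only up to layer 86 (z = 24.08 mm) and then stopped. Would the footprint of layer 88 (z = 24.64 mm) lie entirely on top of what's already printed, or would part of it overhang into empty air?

Compare the two slices. At z = 24.08: the cylinder: section is a regular 8-gon, circumradius r=6.5 (area = (8/2)·6.500²·sin(360°/8) = 119.50 mm²); the sphere at (14, -4): section is a regular 8-gon, circumradius = √(r²−h²) = √(5.5²−0.58²) = 5.469 (area = (8/2)·5.469²·sin(360°/8) = 84.61 mm²); Combining (union): the 2 present regions are separate (no shared area or edge), so areas and boundary lengths simply add and each stays a separate island — area = 204.11 mm². At z = 24.64: the cylinder does not reach this height (z outside [0, 24.5]); the sphere at (14, -4): section is a regular 8-gon, circumradius = √(r²−h²) = √(5.5²−1.14²) = 5.381 (area = (8/2)·5.381²·sin(360°/8) = 81.88 mm²); Taking the union: only the r=5.5 sphere at (14, -4) is present, so the union is just that shape — area = 81.88 mm². Checking containment: the cross-section at z = 24.64 is a subset of the cross-section at z = 24.08.

entirely on top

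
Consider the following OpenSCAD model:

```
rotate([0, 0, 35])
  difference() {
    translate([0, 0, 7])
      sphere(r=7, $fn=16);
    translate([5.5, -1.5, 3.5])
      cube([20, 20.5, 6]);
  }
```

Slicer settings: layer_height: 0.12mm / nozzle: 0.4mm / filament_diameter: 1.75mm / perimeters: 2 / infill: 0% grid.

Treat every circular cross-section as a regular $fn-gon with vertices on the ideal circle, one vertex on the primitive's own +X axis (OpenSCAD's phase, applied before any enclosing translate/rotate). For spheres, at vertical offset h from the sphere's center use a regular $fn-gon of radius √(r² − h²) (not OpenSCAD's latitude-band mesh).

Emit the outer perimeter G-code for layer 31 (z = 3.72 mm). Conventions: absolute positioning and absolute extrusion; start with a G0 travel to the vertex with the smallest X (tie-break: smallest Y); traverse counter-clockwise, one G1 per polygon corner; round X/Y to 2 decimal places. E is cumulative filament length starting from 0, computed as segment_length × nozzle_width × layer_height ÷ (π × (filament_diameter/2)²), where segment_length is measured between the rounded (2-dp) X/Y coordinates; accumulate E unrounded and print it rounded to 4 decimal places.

At z = 3.72 mm: the r=7 sphere slices to a regular 16-gon of circumradius 6.184 (√(r²−h²) with h=3.28 from center); the 20×20.5 cube at (5.5, -1.5) contributes its full rectangle; Subtracting the remaining from the first: starting from the r=7 sphere, the 20×20.5 cube at (5.5, -1.5) partially overlaps it — only the 1.90 mm² overlap (of its 410.00 mm²) is removed, clipping the outline — 1 connected region; (whole slice rotated 35° about Z — lengths, areas and connectivity unchanged). The outline is a single polygon with 17 vertices. Extrusion per mm of travel: 0.4 × 0.12 / (π × 0.875²) = 0.019956. Accumulating E over each segment gives final E = 0.7754.

G0 X-6.09 Y1.07 Z3.72
G1 X-6.04 Y-1.34 E0.0481
G1 X-5.07 Y-3.55 E0.0963
G1 X-3.32 Y-5.22 E0.1445
G1 X-1.07 Y-6.09 E0.1927
G1 X1.34 Y-6.04 E0.2408
G1 X3.55 Y-5.07 E0.2890
G1 X5.22 Y-3.32 E0.3372
G1 X6.09 Y-1.07 E0.3854
G1 X6.04 Y1.34 E0.4335
G1 X5.68 Y2.15 E0.4512
G1 X5.37 Y1.93 E0.4587
G1 X2.96 Y5.35 E0.5422
G1 X1.07 Y6.09 E0.5827
G1 X-1.34 Y6.04 E0.6308
G1 X-3.55 Y5.07 E0.6790
G1 X-5.22 Y3.32 E0.7273
G1 X-6.09 Y1.07 E0.7754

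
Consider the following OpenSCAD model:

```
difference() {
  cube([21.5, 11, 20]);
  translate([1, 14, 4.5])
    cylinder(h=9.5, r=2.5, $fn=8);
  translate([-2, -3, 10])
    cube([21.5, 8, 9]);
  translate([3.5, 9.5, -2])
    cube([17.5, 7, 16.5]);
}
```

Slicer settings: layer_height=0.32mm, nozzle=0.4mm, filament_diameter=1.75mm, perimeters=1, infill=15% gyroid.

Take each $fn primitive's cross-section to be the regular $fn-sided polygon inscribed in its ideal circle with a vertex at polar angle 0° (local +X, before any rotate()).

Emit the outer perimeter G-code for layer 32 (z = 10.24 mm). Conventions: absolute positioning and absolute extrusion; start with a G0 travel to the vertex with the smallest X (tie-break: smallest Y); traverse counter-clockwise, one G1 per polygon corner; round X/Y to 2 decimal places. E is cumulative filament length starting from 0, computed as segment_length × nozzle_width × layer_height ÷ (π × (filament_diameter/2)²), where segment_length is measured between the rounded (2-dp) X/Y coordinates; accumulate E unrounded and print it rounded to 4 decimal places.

At z = 10.24 mm: the 21.5×11 cube contributes its full rectangle; the cylinder at (1, 14): section is a regular 8-gon, circumradius r=2.5; the cube at (-2, -3) is present — its section is the full 21.5×8 rectangle; the cube at (3.5, 9.5) (footprint 17.5×7) is included at this height; Taking the first minus the rest: starting from the 21.5×11 cube, the r=2.5 cylinder at (1, 14) misses the remaining region (no effect); the 21.5×8 cube at (-2, -3) partially overlaps it — only the 97.50 mm² overlap (of its 172.00 mm²) is removed, clipping the outline; the 17.5×7 cube at (3.5, 9.5) partially overlaps it — only the 26.25 mm² overlap (of its 122.50 mm²) is removed, clipping the outline — 1 connected region. The outline is a single polygon with 10 vertices. Extrusion per mm of travel: 0.4 × 0.32 / (π × 0.875²) = 0.053216. Accumulating E over each segment gives final E = 3.6187.

G0 X0.00 Y5.00 Z10.24
G1 X19.50 Y5.00 E1.0377
G1 X19.50 Y0.00 E1.3038
G1 X21.50 Y0.00 E1.4102
G1 X21.50 Y11.00 E1.9956
G1 X21.00 Y11.00 E2.0222
G1 X21.00 Y9.50 E2.1020
G1 X3.50 Y9.50 E3.0333
G1 X3.50 Y11.00 E3.1131
G1 X0.00 Y11.00 E3.2994
G1 X0.00 Y5.00 E3.6187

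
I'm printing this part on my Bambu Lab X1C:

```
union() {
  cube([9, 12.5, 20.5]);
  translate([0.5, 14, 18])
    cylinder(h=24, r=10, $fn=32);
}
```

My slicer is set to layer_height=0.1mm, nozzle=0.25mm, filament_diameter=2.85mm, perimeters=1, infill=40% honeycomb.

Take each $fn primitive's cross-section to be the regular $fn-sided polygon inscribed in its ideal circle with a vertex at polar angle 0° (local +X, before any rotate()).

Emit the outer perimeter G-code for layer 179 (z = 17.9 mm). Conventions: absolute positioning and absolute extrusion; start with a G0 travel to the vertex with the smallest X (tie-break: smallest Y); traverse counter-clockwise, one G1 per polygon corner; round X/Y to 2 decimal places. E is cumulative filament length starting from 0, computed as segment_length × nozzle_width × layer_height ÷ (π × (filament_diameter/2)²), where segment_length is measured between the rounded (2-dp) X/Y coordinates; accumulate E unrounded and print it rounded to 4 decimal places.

At z = 17.9 mm: the cube is present — its section is the full 9×12.5 rectangle; the cylinder at (0.5, 14) is not intersected at this z (z outside [18, 42]); Taking the union: only the 9×12.5 cube is present, so the union is just that shape — 1 connected region. The outline is a single polygon with 4 vertices. Extrusion per mm of travel: 0.25 × 0.1 / (π × 1.425²) = 0.003919. Accumulating E over each segment gives final E = 0.1685.

G0 X0.00 Y0.00 Z17.90
G1 X9.00 Y0.00 E0.0353
G1 X9.00 Y12.50 E0.0843
G1 X0.00 Y12.50 E0.1195
G1 X0.00 Y0.00 E0.1685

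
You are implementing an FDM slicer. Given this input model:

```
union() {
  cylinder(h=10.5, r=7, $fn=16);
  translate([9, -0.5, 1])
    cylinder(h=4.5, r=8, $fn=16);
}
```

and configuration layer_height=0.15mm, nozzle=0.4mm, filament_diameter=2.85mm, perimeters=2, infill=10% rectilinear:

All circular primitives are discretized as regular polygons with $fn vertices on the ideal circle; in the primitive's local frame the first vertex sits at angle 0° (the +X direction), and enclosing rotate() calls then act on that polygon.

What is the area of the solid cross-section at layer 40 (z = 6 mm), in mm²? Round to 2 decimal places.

At z = 6 mm: the r=7 cylinder gives a regular 16-gon of circumradius 7 (constant along its height) (area = (16/2)·7.000²·sin(360°/16) = 150.01 mm²); the cylinder at (9, -0.5) is absent (z outside [1, 5.5]); Merging all regions: only the r=7 cylinder is present, so the union is just that shape — area = 150.01 mm². Overall, the cross-section is a single solid region. Net area = 150.01 mm².

150.01 mm²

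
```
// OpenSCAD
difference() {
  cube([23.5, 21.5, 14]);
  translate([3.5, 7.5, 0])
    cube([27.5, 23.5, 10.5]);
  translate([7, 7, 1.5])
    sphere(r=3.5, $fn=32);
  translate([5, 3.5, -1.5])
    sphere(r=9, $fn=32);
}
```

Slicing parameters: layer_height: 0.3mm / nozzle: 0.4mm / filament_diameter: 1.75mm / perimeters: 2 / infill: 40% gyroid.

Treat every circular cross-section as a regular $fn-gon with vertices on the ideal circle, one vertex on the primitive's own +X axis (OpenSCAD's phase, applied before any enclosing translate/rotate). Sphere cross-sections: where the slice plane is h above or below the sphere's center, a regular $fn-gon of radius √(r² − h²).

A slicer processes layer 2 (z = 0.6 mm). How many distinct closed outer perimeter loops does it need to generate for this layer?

2

At z = 0.6 mm: the 23.5×21.5 cube contributes its full rectangle; the cube at (3.5, 7.5) (footprint 27.5×23.5) is included at this height; the sphere at (7, 7): section is a regular 32-gon, circumradius = √(r²−h²) = √(3.5²−0.9²) = 3.382; the r=9 sphere at (5, 3.5) slices to a regular 32-gon of circumradius 8.752 (√(r²−h²) with h=2.1 from center); Taking the first minus the rest: starting from the 23.5×21.5 cube, the 27.5×23.5 cube at (3.5, 7.5) partially overlaps it — only the 280.00 mm² overlap (of its 646.25 mm²) is removed, clipping the outline; the r=3.5 sphere at (7, 7) partially overlaps it — only the 21.21 mm² overlap (of its 35.71 mm²) is removed, clipping the outline; the r=9 sphere at (5, 3.5) partially overlaps it — only the 93.70 mm² overlap (of its 239.07 mm²) is removed, clipping the outline — 2 connected regions. The result has 2 disconnected regions.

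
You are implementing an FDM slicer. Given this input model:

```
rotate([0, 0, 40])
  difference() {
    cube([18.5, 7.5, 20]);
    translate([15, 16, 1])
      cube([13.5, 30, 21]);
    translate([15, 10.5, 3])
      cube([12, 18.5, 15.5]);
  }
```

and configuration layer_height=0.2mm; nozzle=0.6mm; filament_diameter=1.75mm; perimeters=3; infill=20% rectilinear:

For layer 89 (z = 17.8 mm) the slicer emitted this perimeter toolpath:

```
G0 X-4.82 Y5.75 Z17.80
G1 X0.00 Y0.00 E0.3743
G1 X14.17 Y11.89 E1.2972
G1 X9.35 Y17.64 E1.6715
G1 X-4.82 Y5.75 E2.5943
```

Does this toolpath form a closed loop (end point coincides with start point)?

Start point (G0): (-4.82, 5.75). End point (last G1): the path returns to the start — closed.

yes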